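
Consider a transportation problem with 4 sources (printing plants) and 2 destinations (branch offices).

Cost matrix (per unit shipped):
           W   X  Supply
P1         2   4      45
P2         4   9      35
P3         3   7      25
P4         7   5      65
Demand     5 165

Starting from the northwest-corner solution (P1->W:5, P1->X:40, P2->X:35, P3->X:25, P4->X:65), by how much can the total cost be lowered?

Current plan cost = 5·2 + 40·4 + 35·9 + 25·7 + 65·5 = 985.
Optimal plan:
  P1->X: 45 × 4 = 180
  P2->W: 5 × 4 = 20
  P2->X: 30 × 9 = 270
  P3->X: 25 × 7 = 175
  P4->X: 65 × 5 = 325
Optimal cost = 970.
Saving = 985 − 970 = 15.

15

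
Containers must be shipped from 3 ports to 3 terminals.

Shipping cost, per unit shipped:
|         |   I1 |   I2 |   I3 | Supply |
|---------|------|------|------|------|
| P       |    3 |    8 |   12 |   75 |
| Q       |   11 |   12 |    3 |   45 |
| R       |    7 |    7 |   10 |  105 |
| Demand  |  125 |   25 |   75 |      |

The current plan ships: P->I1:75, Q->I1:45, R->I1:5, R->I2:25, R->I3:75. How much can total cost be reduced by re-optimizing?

Current plan cost = 75·3 + 45·11 + 5·7 + 25·7 + 75·10 = 1680.
Optimal plan:
  P–I1: 75 TEU
  Q–I3: 45 TEU
  R–I1: 50 TEU
  R–I2: 25 TEU
  R–I3: 30 TEU
Optimal cost = 1185.
Saving = 1680 − 1185 = 495.

495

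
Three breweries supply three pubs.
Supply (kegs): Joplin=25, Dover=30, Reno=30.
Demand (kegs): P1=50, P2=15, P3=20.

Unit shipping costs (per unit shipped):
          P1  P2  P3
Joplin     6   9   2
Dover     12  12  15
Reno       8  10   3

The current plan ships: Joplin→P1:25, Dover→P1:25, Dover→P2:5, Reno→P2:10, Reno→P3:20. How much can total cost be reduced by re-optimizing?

Current plan cost = 25·6 + 25·12 + 5·12 + 10·10 + 20·3 = 670.
Optimal plan:
  Joplin–P1: 25 × 6 = 150
  Dover–P1: 15 × 12 = 180
  Dover–P2: 15 × 12 = 180
  Reno–P1: 10 × 8 = 80
  Reno–P3: 20 × 3 = 60
Optimal cost = 650.
Saving = 670 − 650 = 20.

20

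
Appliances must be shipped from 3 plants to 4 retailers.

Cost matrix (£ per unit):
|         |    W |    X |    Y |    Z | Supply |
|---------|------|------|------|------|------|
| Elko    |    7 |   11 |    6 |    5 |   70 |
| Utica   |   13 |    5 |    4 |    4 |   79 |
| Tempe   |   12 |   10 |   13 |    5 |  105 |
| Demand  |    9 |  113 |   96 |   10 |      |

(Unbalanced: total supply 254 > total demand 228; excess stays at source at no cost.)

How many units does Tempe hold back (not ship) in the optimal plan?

26

Minimum-cost shipments:
  Elko->W: 9 × £7 = £63
  Elko->Y: 61 × £6 = £366
  Utica->X: 44 × £5 = £220
  Utica->Y: 35 × £4 = £140
  Tempe->X: 69 × £10 = £690
  Tempe->Z: 10 × £5 = £50
Total cost = £1529.
Tempe ships 79 of its 105, leaving 26.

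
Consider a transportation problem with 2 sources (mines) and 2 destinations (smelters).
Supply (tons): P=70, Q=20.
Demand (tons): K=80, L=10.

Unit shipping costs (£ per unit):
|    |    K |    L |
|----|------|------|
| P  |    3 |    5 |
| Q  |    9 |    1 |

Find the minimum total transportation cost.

310

One minimum-cost allocation:
  P to K: 70 × £3 = £210
  Q to K: 10 × £9 = £90
  Q to L: 10 × £1 = £10
Total = 210 + 90 + 10 = £310.
(Supply check: P ships 70; Q ships 20.)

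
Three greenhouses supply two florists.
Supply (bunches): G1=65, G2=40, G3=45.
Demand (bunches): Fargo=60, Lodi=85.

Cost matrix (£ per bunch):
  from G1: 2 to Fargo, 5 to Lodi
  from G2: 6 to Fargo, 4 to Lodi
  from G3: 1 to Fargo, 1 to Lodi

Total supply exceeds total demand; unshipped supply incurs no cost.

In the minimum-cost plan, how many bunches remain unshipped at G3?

0

An optimal plan:
  G1 to Fargo: 60 × £2 = £120
  G2 to Lodi: 40 × £4 = £160
  G3 to Lodi: 45 × £1 = £45
Total cost = £325.
G3 ships 45 of its 45, leaving 0.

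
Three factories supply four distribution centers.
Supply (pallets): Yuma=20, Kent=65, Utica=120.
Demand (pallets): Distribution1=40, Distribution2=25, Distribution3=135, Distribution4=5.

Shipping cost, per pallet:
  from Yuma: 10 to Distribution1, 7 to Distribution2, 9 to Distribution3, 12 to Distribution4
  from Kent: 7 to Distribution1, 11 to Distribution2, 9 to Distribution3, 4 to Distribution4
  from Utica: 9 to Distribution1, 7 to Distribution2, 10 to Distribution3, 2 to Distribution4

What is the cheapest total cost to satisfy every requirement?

An optimal shipping plan:
  Yuma to Distribution3: 20 × 9 = 180
  Kent to Distribution1: 40 × 7 = 280
  Kent to Distribution3: 25 × 9 = 225
  Utica to Distribution2: 25 × 7 = 175
  Utica to Distribution3: 90 × 10 = 900
  Utica to Distribution4: 5 × 2 = 10
Total = 180 + 280 + 225 + 175 + 900 + 10 = 1770.
(Supply check: Yuma ships 20; Kent ships 65; Utica ships 120.)

1770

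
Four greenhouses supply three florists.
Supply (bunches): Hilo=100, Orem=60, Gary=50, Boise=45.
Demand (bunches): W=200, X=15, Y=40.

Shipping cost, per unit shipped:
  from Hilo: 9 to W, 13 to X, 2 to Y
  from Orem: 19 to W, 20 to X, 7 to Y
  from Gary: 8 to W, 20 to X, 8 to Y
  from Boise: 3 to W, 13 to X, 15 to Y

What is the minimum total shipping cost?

2110

Optimal allocation:
  Hilo to W: 100 × 9 = 900
  Orem to W: 5 × 19 = 95
  Orem to X: 15 × 20 = 300
  Orem to Y: 40 × 7 = 280
  Gary to W: 50 × 8 = 400
  Boise to W: 45 × 3 = 135
Total = 900 + 95 + 300 + 280 + 400 + 135 = 2110.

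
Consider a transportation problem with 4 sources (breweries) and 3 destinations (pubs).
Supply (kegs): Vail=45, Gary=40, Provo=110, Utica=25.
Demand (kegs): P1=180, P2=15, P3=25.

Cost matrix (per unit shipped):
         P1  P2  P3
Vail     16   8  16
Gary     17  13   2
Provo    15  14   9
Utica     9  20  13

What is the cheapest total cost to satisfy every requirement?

Optimal allocation:
  Vail→P1: 30 × 16 = 480
  Vail→P2: 15 × 8 = 120
  Gary→P1: 15 × 17 = 255
  Gary→P3: 25 × 2 = 50
  Provo→P1: 110 × 15 = 1650
  Utica→P1: 25 × 9 = 225
Total = 480 + 120 + 255 + 50 + 1650 + 225 = 2780.
(Supply check: Vail ships 45; Gary ships 40; Provo ships 110; Utica ships 25.)

2780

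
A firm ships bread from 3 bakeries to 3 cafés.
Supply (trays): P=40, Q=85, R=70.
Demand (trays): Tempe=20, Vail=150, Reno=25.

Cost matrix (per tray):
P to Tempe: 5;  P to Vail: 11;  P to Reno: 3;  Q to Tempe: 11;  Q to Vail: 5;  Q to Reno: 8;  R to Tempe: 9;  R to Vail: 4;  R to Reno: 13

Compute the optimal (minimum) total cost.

One minimum-cost allocation:
  P→Tempe: 15 × 5 = 75
  P→Reno: 25 × 3 = 75
  Q→Vail: 85 × 5 = 425
  R→Tempe: 5 × 9 = 45
  R→Vail: 65 × 4 = 260
Total = 75 + 75 + 425 + 45 + 260 = 880.

880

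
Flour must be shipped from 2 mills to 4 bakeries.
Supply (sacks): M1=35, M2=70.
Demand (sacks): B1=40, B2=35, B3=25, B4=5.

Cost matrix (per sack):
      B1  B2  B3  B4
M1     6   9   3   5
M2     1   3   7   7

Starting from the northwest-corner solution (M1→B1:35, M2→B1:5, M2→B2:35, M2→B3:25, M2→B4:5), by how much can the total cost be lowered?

260

Current plan cost = 35·6 + 5·1 + 35·3 + 25·7 + 5·7 = 530.
Optimal plan:
  M1 to B1: 5 × 6 = 30
  M1 to B3: 25 × 3 = 75
  M1 to B4: 5 × 5 = 25
  M2 to B1: 35 × 1 = 35
  M2 to B2: 35 × 3 = 105
Optimal cost = 270.
Saving = 530 − 270 = 260.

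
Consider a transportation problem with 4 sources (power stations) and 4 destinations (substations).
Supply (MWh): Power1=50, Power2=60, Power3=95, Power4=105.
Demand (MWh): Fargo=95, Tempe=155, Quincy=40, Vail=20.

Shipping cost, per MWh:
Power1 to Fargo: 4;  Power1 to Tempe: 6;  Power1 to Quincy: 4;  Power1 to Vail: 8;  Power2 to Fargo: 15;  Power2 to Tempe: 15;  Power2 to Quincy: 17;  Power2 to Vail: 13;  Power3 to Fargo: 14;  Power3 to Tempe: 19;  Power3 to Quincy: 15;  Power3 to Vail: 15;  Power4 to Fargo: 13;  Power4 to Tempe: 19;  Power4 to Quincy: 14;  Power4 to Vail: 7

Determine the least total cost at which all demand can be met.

An optimal shipping plan:
  Power1 to Tempe: 50 × 6 = 300
  Power2 to Tempe: 60 × 15 = 900
  Power3 to Fargo: 10 × 14 = 140
  Power3 to Tempe: 45 × 19 = 855
  Power3 to Quincy: 40 × 15 = 600
  Power4 to Fargo: 85 × 13 = 1105
  Power4 to Vail: 20 × 7 = 140
Total = 300 + 900 + 140 + 855 + 600 + 1105 + 140 = 4040.

4040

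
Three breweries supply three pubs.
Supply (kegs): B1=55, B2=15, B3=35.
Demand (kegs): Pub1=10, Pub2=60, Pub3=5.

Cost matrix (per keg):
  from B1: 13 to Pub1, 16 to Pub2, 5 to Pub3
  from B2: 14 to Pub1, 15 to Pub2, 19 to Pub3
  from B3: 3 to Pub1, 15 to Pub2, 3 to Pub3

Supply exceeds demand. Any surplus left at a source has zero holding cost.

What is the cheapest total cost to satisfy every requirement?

970

A cheapest plan:
  B1–Pub2: 25 × 16 = 400
  B2–Pub2: 15 × 15 = 225
  B3–Pub1: 10 × 3 = 30
  B3–Pub2: 20 × 15 = 300
  B3–Pub3: 5 × 3 = 15
Total = 400 + 225 + 30 + 300 + 15 = 970.
(Supply check: B1 ships 25; B2 ships 15; B3 ships 35.)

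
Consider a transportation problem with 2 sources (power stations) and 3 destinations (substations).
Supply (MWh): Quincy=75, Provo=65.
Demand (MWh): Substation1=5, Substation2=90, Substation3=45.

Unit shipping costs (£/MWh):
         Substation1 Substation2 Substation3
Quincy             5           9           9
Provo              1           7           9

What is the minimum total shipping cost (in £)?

One minimum-cost allocation:
  Quincy→Substation2: 30 MWh
  Quincy→Substation3: 45 MWh
  Provo→Substation1: 5 MWh
  Provo→Substation2: 60 MWh
Total cost = £1100.
(Supply check: Quincy ships 75; Provo ships 65.)

1100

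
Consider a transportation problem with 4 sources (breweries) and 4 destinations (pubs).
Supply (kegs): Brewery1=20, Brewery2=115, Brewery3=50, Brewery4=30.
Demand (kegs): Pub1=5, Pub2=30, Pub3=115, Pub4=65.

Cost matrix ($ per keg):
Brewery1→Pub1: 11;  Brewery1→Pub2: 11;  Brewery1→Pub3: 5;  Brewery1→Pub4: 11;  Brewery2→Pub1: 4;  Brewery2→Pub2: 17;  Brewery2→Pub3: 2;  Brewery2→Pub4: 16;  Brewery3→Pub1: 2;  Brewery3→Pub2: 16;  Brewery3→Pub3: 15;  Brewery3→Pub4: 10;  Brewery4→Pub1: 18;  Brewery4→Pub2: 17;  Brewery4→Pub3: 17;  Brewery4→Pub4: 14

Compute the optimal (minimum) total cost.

An optimal shipping plan:
  Brewery1 to Pub2: 20 × $11 = $220
  Brewery2 to Pub3: 115 × $2 = $230
  Brewery3 to Pub1: 5 × $2 = $10
  Brewery3 to Pub4: 45 × $10 = $450
  Brewery4 to Pub2: 10 × $17 = $170
  Brewery4 to Pub4: 20 × $14 = $280
Total = 220 + 230 + 10 + 450 + 170 + 280 = $1360.

1360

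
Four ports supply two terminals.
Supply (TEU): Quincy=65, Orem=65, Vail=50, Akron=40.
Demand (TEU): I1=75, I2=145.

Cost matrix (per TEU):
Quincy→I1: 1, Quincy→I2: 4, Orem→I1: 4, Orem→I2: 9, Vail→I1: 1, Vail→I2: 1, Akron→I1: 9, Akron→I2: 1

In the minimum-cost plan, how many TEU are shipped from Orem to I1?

65

The minimum-cost plan:
  Quincy→I1: 10 TEU
  Quincy→I2: 55 TEU
  Orem→I1: 65 TEU
  Vail→I2: 50 TEU
  Akron→I2: 40 TEU
Total cost = 580.
So Orem→I1 carries 65 TEU.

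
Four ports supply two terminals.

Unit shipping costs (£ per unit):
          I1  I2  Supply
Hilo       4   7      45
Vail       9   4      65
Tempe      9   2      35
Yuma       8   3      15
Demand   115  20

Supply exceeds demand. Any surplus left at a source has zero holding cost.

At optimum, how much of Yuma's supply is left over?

0

An optimal plan:
  Hilo→I1: 45 × £4 = £180
  Vail→I1: 40 × £9 = £360
  Tempe→I1: 15 × £9 = £135
  Tempe→I2: 20 × £2 = £40
  Yuma→I1: 15 × £8 = £120
Total cost = £835.
Yuma ships 15 of its 15, leaving 0.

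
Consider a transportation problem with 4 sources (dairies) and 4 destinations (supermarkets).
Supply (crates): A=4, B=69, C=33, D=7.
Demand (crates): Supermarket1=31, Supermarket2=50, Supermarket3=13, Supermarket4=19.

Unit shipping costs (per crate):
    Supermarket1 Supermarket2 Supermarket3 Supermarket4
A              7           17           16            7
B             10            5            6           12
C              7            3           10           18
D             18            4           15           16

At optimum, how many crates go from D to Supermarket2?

7

Optimal shipments:
  A->Supermarket4: 4 × 7 = 28
  B->Supermarket2: 41 × 5 = 205
  B->Supermarket3: 13 × 6 = 78
  B->Supermarket4: 15 × 12 = 180
  C->Supermarket1: 31 × 7 = 217
  C->Supermarket2: 2 × 3 = 6
  D->Supermarket2: 7 × 4 = 28
Total cost = 742.
So D→Supermarket2 carries 7 crates.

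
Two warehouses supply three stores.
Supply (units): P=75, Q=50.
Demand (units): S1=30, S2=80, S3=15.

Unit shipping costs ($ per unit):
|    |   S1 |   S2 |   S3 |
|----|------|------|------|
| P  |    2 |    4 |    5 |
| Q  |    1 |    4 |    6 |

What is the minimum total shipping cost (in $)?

425

An optimal shipping plan:
  P to S2: 60 × $4 = $240
  P to S3: 15 × $5 = $75
  Q to S1: 30 × $1 = $30
  Q to S2: 20 × $4 = $80
Total = 240 + 75 + 30 + 80 = $425.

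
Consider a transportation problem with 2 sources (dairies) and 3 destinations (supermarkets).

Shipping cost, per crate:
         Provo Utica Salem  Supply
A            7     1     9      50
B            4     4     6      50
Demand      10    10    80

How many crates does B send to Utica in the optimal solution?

0

Optimal shipments:
  A to Provo: 10 crates
  A to Utica: 10 crates
  A to Salem: 30 crates
  B to Salem: 50 crates
Total cost = 650.
The route B→Utica is not used.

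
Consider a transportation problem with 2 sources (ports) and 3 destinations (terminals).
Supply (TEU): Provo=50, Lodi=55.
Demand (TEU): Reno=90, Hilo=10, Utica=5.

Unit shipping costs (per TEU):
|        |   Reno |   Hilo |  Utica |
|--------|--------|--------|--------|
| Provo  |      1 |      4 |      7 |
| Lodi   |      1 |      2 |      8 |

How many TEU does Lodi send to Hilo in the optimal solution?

10

Optimal shipments:
  Provo to Reno: 45 × 1 = 45
  Provo to Utica: 5 × 7 = 35
  Lodi to Reno: 45 × 1 = 45
  Lodi to Hilo: 10 × 2 = 20
Total cost = 145.
So Lodi→Hilo carries 10 TEU.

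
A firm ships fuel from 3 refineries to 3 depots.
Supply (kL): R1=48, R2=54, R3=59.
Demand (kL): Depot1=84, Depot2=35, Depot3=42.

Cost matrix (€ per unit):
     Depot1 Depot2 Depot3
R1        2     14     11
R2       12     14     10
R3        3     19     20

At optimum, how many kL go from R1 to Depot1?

Optimal shipments:
  R1 to Depot1: 25 kL
  R1 to Depot2: 23 kL
  R2 to Depot2: 12 kL
  R2 to Depot3: 42 kL
  R3 to Depot1: 59 kL
Total cost = €1137.
So R1→Depot1 carries 25 kL.

25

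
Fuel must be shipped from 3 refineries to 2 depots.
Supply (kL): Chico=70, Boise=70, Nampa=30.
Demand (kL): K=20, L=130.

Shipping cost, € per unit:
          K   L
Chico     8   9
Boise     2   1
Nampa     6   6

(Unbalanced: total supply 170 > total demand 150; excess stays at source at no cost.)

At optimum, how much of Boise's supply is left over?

0

Minimum-cost shipments:
  Chico→K: 20 × €8 = €160
  Chico→L: 30 × €9 = €270
  Boise→L: 70 × €1 = €70
  Nampa→L: 30 × €6 = €180
Total cost = €680.
Boise ships 70 of its 70, leaving 0.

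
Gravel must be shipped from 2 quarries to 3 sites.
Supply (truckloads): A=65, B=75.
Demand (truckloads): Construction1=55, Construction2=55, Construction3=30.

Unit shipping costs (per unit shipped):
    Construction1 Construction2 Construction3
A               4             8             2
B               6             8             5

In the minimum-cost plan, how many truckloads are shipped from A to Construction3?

30

The minimum-cost plan:
  A->Construction1: 35 × 4 = 140
  A->Construction3: 30 × 2 = 60
  B->Construction1: 20 × 6 = 120
  B->Construction2: 55 × 8 = 440
Total cost = 760.
So A→Construction3 carries 30 truckloads.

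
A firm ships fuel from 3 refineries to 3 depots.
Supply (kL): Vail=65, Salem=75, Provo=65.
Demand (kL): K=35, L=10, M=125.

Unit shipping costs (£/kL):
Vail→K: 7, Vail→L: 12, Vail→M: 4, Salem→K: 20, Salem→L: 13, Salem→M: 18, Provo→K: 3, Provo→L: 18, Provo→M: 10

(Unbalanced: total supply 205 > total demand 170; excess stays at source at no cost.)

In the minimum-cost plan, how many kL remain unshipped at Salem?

Minimum-cost shipments:
  Vail->M: 65 × £4 = £260
  Salem->L: 10 × £13 = £130
  Salem->M: 30 × £18 = £540
  Provo->K: 35 × £3 = £105
  Provo->M: 30 × £10 = £300
Total cost = £1335.
Salem ships 40 of its 75, leaving 35.

35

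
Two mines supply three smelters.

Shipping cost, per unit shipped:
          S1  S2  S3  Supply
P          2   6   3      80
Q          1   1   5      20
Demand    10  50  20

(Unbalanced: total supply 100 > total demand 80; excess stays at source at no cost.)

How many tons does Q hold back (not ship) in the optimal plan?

An optimal plan:
  P→S1: 10 × 2 = 20
  P→S2: 30 × 6 = 180
  P→S3: 20 × 3 = 60
  Q→S2: 20 × 1 = 20
Total cost = 280.
Q ships 20 of its 20, leaving 0.

0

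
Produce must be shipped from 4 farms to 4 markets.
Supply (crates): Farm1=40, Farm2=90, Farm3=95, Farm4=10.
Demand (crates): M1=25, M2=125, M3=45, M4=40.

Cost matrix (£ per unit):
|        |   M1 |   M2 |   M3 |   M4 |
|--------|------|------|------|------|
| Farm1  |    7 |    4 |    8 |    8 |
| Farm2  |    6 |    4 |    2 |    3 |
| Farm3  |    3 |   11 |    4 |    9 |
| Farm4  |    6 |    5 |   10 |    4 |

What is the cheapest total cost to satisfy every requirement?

1035

An optimal shipping plan:
  Farm1->M2: 40 crates
  Farm2->M2: 75 crates
  Farm2->M4: 15 crates
  Farm3->M1: 25 crates
  Farm3->M3: 45 crates
  Farm3->M4: 25 crates
  Farm4->M2: 10 crates
Total cost = £1035.
(Supply check: Farm1 ships 40; Farm2 ships 90; Farm3 ships 95; Farm4 ships 10.)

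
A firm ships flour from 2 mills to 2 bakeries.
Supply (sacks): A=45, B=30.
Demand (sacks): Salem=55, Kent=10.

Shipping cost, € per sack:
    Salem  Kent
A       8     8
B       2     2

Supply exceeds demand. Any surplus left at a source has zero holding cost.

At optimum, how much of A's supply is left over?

Minimum-cost shipments:
  A–Salem: 25 × €8 = €200
  A–Kent: 10 × €8 = €80
  B–Salem: 30 × €2 = €60
Total cost = €340.
A ships 35 of its 45, leaving 10.

10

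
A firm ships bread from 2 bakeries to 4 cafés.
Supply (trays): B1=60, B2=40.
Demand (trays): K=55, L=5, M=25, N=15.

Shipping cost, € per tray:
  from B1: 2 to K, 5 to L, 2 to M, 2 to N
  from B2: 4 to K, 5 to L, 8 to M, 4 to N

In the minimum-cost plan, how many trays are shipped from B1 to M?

25

Optimal shipments:
  B1→K: 20 × €2 = €40
  B1→M: 25 × €2 = €50
  B1→N: 15 × €2 = €30
  B2→K: 35 × €4 = €140
  B2→L: 5 × €5 = €25
Total cost = €285.
So B1→M carries 25 trays.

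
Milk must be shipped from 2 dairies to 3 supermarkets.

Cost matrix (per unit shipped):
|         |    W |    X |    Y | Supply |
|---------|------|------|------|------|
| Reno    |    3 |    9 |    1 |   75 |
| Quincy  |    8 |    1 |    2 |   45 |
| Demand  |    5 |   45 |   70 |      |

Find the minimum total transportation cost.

A cheapest plan:
  Reno→W: 5 × 3 = 15
  Reno→Y: 70 × 1 = 70
  Quincy→X: 45 × 1 = 45
Total = 15 + 70 + 45 = 130.

130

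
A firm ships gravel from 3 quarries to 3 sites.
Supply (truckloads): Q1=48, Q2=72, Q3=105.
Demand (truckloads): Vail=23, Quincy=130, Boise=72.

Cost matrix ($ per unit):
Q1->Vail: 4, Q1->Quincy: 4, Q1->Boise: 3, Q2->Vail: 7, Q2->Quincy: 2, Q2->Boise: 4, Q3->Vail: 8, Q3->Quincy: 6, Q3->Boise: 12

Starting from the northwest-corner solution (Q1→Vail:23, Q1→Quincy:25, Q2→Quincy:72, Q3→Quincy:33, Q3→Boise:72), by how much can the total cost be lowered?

Current plan cost = 23·4 + 25·4 + 72·2 + 33·6 + 72·12 = $1398.
Optimal plan:
  Q1→Boise: 48 × $3 = $144
  Q2→Quincy: 48 × $2 = $96
  Q2→Boise: 24 × $4 = $96
  Q3→Vail: 23 × $8 = $184
  Q3→Quincy: 82 × $6 = $492
Optimal cost = $1012.
Saving = 1398 − 1012 = $386.

386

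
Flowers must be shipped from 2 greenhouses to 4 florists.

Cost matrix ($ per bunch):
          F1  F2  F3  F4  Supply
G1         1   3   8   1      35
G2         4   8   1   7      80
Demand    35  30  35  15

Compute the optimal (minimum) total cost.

One minimum-cost allocation:
  G1 to F2: 20 × $3 = $60
  G1 to F4: 15 × $1 = $15
  G2 to F1: 35 × $4 = $140
  G2 to F2: 10 × $8 = $80
  G2 to F3: 35 × $1 = $35
Total = 60 + 15 + 140 + 80 + 35 = $330.

330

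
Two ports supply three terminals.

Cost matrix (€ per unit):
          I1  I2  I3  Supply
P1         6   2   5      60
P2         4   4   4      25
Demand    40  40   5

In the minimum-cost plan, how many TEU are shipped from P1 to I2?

40

The minimum-cost plan:
  P1 to I1: 15 × €6 = €90
  P1 to I2: 40 × €2 = €80
  P1 to I3: 5 × €5 = €25
  P2 to I1: 25 × €4 = €100
Total cost = €295.
So P1→I2 carries 40 TEU.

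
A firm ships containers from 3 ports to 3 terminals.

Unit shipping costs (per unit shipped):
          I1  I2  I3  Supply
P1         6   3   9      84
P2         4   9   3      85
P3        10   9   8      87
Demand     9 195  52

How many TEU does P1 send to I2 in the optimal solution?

84

Solving gives:
  P1→I2: 84 × 3 = 252
  P2→I1: 9 × 4 = 36
  P2→I2: 24 × 9 = 216
  P2→I3: 52 × 3 = 156
  P3→I2: 87 × 9 = 783
Total cost = 1443.
So P1→I2 carries 84 TEU.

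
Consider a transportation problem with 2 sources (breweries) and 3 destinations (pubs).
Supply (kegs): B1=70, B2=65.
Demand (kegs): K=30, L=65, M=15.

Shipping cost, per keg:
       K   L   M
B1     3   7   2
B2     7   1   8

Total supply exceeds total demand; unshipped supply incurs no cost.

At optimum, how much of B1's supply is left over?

Minimum-cost shipments:
  B1–K: 30 × 3 = 90
  B1–M: 15 × 2 = 30
  B2–L: 65 × 1 = 65
Total cost = 185.
B1 ships 45 of its 70, leaving 25.

25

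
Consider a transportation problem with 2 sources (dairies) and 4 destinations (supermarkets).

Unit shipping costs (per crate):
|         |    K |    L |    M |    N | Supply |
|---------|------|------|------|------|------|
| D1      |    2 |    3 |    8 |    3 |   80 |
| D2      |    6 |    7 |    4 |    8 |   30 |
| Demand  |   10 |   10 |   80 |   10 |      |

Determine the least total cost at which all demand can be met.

600

Optimal allocation:
  D1–K: 10 crates
  D1–L: 10 crates
  D1–M: 50 crates
  D1–N: 10 crates
  D2–M: 30 crates
Total cost = 600.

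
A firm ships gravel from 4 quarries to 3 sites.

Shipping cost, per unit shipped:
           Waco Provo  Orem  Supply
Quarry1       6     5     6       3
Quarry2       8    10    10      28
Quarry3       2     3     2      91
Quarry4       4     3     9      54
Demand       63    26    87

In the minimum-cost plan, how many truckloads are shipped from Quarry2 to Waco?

28

Solving gives:
  Quarry1–Provo: 3 truckloads
  Quarry2–Waco: 28 truckloads
  Quarry3–Waco: 4 truckloads
  Quarry3–Orem: 87 truckloads
  Quarry4–Waco: 31 truckloads
  Quarry4–Provo: 23 truckloads
Total cost = 614.
So Quarry2→Waco carries 28 truckloads.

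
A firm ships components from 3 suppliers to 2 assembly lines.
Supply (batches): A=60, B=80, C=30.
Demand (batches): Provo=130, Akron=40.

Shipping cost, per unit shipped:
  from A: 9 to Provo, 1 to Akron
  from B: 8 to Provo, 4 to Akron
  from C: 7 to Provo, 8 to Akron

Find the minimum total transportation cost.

1070

One minimum-cost allocation:
  A–Provo: 20 × 9 = 180
  A–Akron: 40 × 1 = 40
  B–Provo: 80 × 8 = 640
  C–Provo: 30 × 7 = 210
Total = 180 + 40 + 640 + 210 = 1070.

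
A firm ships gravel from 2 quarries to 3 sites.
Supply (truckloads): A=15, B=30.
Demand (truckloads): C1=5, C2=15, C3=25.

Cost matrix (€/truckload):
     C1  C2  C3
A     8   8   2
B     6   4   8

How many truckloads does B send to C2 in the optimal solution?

15

Optimal shipments:
  A→C3: 15 × €2 = €30
  B→C1: 5 × €6 = €30
  B→C2: 15 × €4 = €60
  B→C3: 10 × €8 = €80
Total cost = €200.
So B→C2 carries 15 truckloads.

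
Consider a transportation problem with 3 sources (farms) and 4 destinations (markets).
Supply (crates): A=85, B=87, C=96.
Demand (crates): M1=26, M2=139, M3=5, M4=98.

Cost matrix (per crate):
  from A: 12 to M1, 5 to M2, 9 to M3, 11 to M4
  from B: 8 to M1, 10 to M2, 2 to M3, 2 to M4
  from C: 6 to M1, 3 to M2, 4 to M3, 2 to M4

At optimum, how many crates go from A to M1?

Optimal shipments:
  A→M2: 85 crates
  B→M3: 5 crates
  B→M4: 82 crates
  C→M1: 26 crates
  C→M2: 54 crates
  C→M4: 16 crates
Total cost = 949.
The route A→M1 is not used.

0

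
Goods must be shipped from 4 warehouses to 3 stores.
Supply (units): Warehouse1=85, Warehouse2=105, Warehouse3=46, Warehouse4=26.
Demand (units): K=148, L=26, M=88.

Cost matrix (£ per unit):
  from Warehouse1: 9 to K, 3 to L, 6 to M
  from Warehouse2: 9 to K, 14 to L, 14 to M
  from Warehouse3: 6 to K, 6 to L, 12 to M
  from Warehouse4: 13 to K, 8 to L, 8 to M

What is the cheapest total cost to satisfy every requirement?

1870

Optimal allocation:
  Warehouse1→L: 23 × £3 = £69
  Warehouse1→M: 62 × £6 = £372
  Warehouse2→K: 105 × £9 = £945
  Warehouse3→K: 43 × £6 = £258
  Warehouse3→L: 3 × £6 = £18
  Warehouse4→M: 26 × £8 = £208
Total = 69 + 372 + 945 + 258 + 18 + 208 = £1870.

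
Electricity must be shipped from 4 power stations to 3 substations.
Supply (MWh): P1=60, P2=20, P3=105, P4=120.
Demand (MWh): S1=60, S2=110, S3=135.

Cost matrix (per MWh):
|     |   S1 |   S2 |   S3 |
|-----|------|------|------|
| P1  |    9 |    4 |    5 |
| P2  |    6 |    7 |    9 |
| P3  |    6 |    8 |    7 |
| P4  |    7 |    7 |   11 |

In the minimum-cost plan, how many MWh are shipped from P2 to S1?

The minimum-cost plan:
  P1 to S3: 60 × 5 = 300
  P2 to S1: 20 × 6 = 120
  P3 to S1: 30 × 6 = 180
  P3 to S3: 75 × 7 = 525
  P4 to S1: 10 × 7 = 70
  P4 to S2: 110 × 7 = 770
Total cost = 1965.
So P2→S1 carries 20 MWh.

20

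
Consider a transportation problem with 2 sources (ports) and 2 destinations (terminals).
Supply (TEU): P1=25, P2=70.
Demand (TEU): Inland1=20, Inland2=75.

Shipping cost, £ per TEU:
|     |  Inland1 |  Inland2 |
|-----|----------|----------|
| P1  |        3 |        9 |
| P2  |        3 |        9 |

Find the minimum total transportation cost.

A cheapest plan:
  P1->Inland2: 25 × £9 = £225
  P2->Inland1: 20 × £3 = £60
  P2->Inland2: 50 × £9 = £450
Total = 225 + 60 + 450 = £735.
(Supply check: P1 ships 25; P2 ships 70.)

735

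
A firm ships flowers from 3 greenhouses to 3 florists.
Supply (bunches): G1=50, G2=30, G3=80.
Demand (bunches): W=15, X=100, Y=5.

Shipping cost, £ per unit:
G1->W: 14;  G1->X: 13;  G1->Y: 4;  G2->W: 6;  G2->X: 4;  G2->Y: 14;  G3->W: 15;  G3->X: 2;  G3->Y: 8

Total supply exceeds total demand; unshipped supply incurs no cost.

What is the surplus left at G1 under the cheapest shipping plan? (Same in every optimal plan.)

Minimum-cost shipments:
  G1–W: 5 × £14 = £70
  G1–Y: 5 × £4 = £20
  G2–W: 10 × £6 = £60
  G2–X: 20 × £4 = £80
  G3–X: 80 × £2 = £160
Total cost = £390.
G1 ships 10 of its 50, leaving 40.

40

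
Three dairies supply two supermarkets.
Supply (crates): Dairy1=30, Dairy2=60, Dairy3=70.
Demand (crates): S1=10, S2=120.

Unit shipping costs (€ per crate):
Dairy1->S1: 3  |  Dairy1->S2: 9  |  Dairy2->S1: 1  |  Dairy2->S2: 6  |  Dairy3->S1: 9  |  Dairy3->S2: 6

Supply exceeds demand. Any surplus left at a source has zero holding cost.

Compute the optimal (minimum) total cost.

An optimal shipping plan:
  Dairy2->S1: 10 × €1 = €10
  Dairy2->S2: 50 × €6 = €300
  Dairy3->S2: 70 × €6 = €420
Total = 10 + 300 + 420 = €730.

730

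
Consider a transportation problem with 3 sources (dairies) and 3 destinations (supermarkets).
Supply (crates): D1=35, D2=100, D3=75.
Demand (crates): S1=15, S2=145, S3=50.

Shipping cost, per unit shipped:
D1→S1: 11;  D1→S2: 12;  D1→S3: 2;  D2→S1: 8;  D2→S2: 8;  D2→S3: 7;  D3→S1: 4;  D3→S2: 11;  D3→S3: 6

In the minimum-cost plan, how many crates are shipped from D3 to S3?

15

The minimum-cost plan:
  D1 to S3: 35 × 2 = 70
  D2 to S2: 100 × 8 = 800
  D3 to S1: 15 × 4 = 60
  D3 to S2: 45 × 11 = 495
  D3 to S3: 15 × 6 = 90
Total cost = 1515.
So D3→S3 carries 15 crates.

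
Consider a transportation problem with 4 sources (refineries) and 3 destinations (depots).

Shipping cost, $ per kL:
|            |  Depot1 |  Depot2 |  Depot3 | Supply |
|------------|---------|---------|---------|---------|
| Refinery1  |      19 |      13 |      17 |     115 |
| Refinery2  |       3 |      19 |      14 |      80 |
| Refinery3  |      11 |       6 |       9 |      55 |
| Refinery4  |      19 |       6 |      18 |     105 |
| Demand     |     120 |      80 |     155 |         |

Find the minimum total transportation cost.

A cheapest plan:
  Refinery1→Depot3: 115 × $17 = $1955
  Refinery2→Depot1: 80 × $3 = $240
  Refinery3→Depot1: 15 × $11 = $165
  Refinery3→Depot3: 40 × $9 = $360
  Refinery4→Depot1: 25 × $19 = $475
  Refinery4→Depot2: 80 × $6 = $480
Total = 1955 + 240 + 165 + 360 + 475 + 480 = $3675.
(Supply check: Refinery1 ships 115; Refinery2 ships 80; Refinery3 ships 55; Refinery4 ships 105.)

3675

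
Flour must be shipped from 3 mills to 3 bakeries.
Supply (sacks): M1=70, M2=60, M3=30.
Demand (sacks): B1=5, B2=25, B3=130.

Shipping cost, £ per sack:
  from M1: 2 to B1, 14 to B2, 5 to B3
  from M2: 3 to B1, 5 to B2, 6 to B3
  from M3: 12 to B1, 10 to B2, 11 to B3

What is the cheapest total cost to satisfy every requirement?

One minimum-cost allocation:
  M1–B3: 70 × £5 = £350
  M2–B1: 5 × £3 = £15
  M2–B3: 55 × £6 = £330
  M3–B2: 25 × £10 = £250
  M3–B3: 5 × £11 = £55
Total = 350 + 15 + 330 + 250 + 55 = £1000.

1000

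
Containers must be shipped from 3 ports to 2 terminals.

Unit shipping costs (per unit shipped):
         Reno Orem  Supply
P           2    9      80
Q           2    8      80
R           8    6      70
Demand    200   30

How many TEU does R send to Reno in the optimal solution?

40

Optimal shipments:
  P->Reno: 80 × 2 = 160
  Q->Reno: 80 × 2 = 160
  R->Reno: 40 × 8 = 320
  R->Orem: 30 × 6 = 180
Total cost = 820.
So R→Reno carries 40 TEU.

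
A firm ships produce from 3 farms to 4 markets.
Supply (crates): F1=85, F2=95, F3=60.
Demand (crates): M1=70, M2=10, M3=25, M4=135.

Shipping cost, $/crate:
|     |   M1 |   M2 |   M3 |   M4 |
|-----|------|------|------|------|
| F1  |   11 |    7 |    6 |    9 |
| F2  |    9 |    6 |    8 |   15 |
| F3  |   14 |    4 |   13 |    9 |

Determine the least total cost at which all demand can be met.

2085

An optimal shipping plan:
  F1→M4: 85 × $9 = $765
  F2→M1: 70 × $9 = $630
  F2→M3: 25 × $8 = $200
  F3→M2: 10 × $4 = $40
  F3→M4: 50 × $9 = $450
Total = 765 + 630 + 200 + 40 + 450 = $2085.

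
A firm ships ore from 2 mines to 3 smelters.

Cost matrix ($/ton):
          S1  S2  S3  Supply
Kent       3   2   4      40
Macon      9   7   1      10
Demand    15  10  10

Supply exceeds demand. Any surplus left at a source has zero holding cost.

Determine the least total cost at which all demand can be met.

A cheapest plan:
  Kent→S1: 15 tons
  Kent→S2: 10 tons
  Macon→S3: 10 tons
Total cost = $75.

75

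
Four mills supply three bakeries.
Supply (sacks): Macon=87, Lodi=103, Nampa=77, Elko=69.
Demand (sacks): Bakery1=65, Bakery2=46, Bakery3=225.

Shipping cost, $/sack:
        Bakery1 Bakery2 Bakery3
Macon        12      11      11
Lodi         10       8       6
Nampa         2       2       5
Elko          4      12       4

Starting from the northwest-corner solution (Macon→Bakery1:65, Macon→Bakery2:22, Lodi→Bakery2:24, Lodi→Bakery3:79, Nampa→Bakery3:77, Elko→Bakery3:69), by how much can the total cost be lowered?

344

Current plan cost = 65·12 + 22·11 + 24·8 + 79·6 + 77·5 + 69·4 = $2349.
Optimal plan:
  Macon→Bakery2: 34 × $11 = $374
  Macon→Bakery3: 53 × $11 = $583
  Lodi→Bakery3: 103 × $6 = $618
  Nampa→Bakery1: 65 × $2 = $130
  Nampa→Bakery2: 12 × $2 = $24
  Elko→Bakery3: 69 × $4 = $276
Optimal cost = $2005.
Saving = 2349 − 2005 = $344.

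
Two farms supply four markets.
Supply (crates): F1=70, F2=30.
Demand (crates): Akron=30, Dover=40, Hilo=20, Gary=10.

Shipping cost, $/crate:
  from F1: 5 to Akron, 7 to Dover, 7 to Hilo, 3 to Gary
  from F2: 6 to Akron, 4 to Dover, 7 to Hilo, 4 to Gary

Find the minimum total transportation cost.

Optimal allocation:
  F1→Akron: 30 × $5 = $150
  F1→Dover: 10 × $7 = $70
  F1→Hilo: 20 × $7 = $140
  F1→Gary: 10 × $3 = $30
  F2→Dover: 30 × $4 = $120
Total = 150 + 70 + 140 + 30 + 120 = $510.
(Supply check: F1 ships 70; F2 ships 30.)

510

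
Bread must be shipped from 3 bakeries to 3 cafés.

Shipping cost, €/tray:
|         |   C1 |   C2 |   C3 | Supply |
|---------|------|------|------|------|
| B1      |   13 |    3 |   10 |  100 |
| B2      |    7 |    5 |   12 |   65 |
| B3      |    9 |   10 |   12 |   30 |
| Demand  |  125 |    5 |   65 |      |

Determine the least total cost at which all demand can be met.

1780

One minimum-cost allocation:
  B1->C1: 30 × €13 = €390
  B1->C2: 5 × €3 = €15
  B1->C3: 65 × €10 = €650
  B2->C1: 65 × €7 = €455
  B3->C1: 30 × €9 = €270
Total = 390 + 15 + 650 + 455 + 270 = €1780.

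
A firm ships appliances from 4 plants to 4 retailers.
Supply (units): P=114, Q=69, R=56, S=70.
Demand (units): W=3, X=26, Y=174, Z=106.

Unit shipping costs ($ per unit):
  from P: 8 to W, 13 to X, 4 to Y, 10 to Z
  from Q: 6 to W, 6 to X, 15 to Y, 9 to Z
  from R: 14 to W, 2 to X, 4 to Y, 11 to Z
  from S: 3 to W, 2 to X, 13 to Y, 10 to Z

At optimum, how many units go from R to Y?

The minimum-cost plan:
  P→Y: 114 × $4 = $456
  Q→Z: 69 × $9 = $621
  R→Y: 56 × $4 = $224
  S→W: 3 × $3 = $9
  S→X: 26 × $2 = $52
  S→Y: 4 × $13 = $52
  S→Z: 37 × $10 = $370
Total cost = $1784.
So R→Y carries 56 units.

56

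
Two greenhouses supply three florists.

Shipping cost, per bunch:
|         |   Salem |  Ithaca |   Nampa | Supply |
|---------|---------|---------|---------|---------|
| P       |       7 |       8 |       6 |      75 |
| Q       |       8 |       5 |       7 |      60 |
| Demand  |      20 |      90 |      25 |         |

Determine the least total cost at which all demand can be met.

A cheapest plan:
  P–Salem: 20 × 7 = 140
  P–Ithaca: 30 × 8 = 240
  P–Nampa: 25 × 6 = 150
  Q–Ithaca: 60 × 5 = 300
Total = 140 + 240 + 150 + 300 = 830.

830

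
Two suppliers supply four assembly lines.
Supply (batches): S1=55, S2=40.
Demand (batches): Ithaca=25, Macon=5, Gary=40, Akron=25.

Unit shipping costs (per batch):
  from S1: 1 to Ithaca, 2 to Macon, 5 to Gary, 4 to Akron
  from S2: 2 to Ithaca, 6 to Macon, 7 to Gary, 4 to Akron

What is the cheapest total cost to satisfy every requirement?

A cheapest plan:
  S1->Ithaca: 10 × 1 = 10
  S1->Macon: 5 × 2 = 10
  S1->Gary: 40 × 5 = 200
  S2->Ithaca: 15 × 2 = 30
  S2->Akron: 25 × 4 = 100
Total = 10 + 10 + 200 + 30 + 100 = 350.
(Supply check: S1 ships 55; S2 ships 40.)

350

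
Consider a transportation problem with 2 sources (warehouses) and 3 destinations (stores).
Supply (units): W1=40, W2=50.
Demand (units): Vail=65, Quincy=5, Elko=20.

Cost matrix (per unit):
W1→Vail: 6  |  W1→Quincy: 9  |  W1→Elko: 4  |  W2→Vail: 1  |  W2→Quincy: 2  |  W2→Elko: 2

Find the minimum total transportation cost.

255

Optimal allocation:
  W1–Vail: 20 × 6 = 120
  W1–Elko: 20 × 4 = 80
  W2–Vail: 45 × 1 = 45
  W2–Quincy: 5 × 2 = 10
Total = 120 + 80 + 45 + 10 = 255.
(Supply check: W1 ships 40; W2 ships 50.)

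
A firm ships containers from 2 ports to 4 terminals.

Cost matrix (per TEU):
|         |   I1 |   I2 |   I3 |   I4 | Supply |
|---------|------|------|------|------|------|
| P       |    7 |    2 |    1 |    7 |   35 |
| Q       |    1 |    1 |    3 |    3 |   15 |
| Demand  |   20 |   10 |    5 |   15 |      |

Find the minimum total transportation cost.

One minimum-cost allocation:
  P to I1: 5 TEU
  P to I2: 10 TEU
  P to I3: 5 TEU
  P to I4: 15 TEU
  Q to I1: 15 TEU
Total cost = 180.
(Supply check: P ships 35; Q ships 15.)

180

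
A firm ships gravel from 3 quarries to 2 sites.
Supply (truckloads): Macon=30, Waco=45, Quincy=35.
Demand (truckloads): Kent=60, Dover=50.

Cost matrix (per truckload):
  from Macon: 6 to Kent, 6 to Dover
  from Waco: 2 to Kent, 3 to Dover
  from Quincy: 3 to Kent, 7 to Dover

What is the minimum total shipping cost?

395

One minimum-cost allocation:
  Macon→Dover: 30 × 6 = 180
  Waco→Kent: 25 × 2 = 50
  Waco→Dover: 20 × 3 = 60
  Quincy→Kent: 35 × 3 = 105
Total = 180 + 50 + 60 + 105 = 395.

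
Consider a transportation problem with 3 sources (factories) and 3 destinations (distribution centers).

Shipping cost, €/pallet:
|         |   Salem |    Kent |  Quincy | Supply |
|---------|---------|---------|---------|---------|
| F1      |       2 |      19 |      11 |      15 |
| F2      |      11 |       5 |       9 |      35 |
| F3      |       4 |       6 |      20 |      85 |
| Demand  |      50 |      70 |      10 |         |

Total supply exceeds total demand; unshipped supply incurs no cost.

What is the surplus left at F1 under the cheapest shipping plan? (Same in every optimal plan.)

0

Minimum-cost shipments:
  F1–Salem: 15 × €2 = €30
  F2–Kent: 25 × €5 = €125
  F2–Quincy: 10 × €9 = €90
  F3–Salem: 35 × €4 = €140
  F3–Kent: 45 × €6 = €270
Total cost = €655.
F1 ships 15 of its 15, leaving 0.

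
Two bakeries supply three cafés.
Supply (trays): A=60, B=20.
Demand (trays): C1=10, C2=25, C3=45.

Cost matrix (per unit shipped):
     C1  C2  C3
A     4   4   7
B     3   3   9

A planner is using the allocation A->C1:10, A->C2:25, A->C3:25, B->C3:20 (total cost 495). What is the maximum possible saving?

Current plan cost = 10·4 + 25·4 + 25·7 + 20·9 = 495.
Optimal plan:
  A->C1: 10 × 4 = 40
  A->C2: 5 × 4 = 20
  A->C3: 45 × 7 = 315
  B->C2: 20 × 3 = 60
Optimal cost = 435.
Saving = 495 − 435 = 60.

60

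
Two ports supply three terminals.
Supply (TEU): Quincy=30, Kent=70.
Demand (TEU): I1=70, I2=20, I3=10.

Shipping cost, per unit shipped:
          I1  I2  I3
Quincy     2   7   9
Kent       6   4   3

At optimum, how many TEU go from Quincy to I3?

0

Solving gives:
  Quincy–I1: 30 TEU
  Kent–I1: 40 TEU
  Kent–I2: 20 TEU
  Kent–I3: 10 TEU
Total cost = 410.
The route Quincy→I3 is not used.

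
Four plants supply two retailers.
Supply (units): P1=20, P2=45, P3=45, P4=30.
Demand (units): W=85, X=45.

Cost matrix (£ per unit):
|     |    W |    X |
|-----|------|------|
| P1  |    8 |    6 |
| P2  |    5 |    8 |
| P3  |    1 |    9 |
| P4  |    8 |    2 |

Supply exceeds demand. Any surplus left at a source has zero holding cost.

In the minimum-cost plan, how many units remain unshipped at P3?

0

Minimum-cost shipments:
  P1->X: 15 × £6 = £90
  P2->W: 40 × £5 = £200
  P3->W: 45 × £1 = £45
  P4->X: 30 × £2 = £60
Total cost = £395.
P3 ships 45 of its 45, leaving 0.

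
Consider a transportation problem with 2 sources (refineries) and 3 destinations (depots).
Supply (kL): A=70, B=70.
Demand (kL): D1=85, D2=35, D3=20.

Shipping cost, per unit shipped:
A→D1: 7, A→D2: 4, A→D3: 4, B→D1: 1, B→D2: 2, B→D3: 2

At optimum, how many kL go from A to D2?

Optimal shipments:
  A–D1: 15 × 7 = 105
  A–D2: 35 × 4 = 140
  A–D3: 20 × 4 = 80
  B–D1: 70 × 1 = 70
Total cost = 395.
So A→D2 carries 35 kL.

35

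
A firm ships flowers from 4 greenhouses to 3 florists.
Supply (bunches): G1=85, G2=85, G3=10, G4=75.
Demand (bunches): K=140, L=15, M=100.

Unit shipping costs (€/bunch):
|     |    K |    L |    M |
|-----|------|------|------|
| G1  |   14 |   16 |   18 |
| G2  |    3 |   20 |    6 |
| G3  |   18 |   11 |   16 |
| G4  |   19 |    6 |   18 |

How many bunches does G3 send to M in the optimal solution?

Optimal shipments:
  G1 to K: 85 bunches
  G2 to K: 55 bunches
  G2 to M: 30 bunches
  G3 to M: 10 bunches
  G4 to L: 15 bunches
  G4 to M: 60 bunches
Total cost = €2865.
So G3→M carries 10 bunches.

10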